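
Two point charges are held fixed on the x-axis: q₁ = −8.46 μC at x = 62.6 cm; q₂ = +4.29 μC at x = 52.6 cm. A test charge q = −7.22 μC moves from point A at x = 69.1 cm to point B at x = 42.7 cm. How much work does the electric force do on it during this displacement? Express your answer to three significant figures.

The work done by the electric force is W_field = −ΔU = −q(V_B − V_A) = q(V_A − V_B).
At A: distances to the source charges are 0.0650 m, 0.165 m; V_A = Σ kqᵢ/rᵢ = -9.36×10⁵ V.
At B: distances to the source charges are 0.199 m, 0.0990 m; V_B = Σ kqᵢ/rᵢ = 7380 V.
ΔV = V_B − V_A = 9.44×10⁵ V.
W_field = −qΔV = −(-7.22×10⁻⁶ C)(9.44×10⁵ V) = 6.81 J.

6.81 J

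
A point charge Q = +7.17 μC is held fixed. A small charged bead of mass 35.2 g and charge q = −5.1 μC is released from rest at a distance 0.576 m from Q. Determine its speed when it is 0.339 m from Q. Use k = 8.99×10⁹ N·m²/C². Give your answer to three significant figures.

4.76 m/s

Only the electrostatic force acts, so mechanical energy is conserved: ½mv² = U₁ − U₂ = kQq(1/r₁ − 1/r₂).
U₁ − U₂ = (8.99×10⁹ N·m²/C²)(7.17×10⁻⁶ C)(-5.10×10⁻⁶ C)(1/0.576 − 1/0.339) = 0.399 J.
v = √(2·0.399/0.0352) = 4.76 m/s.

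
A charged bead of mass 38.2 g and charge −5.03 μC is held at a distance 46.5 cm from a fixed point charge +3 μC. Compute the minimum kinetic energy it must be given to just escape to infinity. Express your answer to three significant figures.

0.292 J

To just escape, total mechanical energy must reach zero at infinity: ½mv²_min + U = 0, so ½mv²_min = −U = |kQq|/r.
|U| = |kQq|/r = (8.99×10⁹ N·m²/C²)(3.00×10⁻⁶)(5.03×10⁻⁶)/(0.465) = 0.292 J.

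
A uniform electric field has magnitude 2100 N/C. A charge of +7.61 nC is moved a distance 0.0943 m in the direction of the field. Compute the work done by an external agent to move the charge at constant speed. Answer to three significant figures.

The potential change for a displacement 0.0943 m in the direction of the field is ΔV = −Ed = -198 V.
W_ext = qΔV = -1.51×10⁻⁶ J.

-1.51×10⁻⁶ J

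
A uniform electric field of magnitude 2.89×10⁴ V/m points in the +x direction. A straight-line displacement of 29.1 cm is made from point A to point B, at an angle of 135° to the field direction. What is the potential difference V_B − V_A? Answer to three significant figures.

Only the component of displacement along E changes the potential: ΔV = −E·d·cosθ.
ΔV = −(2.89×10⁴ V/m)(0.291 m)cos135° = 5950 V.

5950 V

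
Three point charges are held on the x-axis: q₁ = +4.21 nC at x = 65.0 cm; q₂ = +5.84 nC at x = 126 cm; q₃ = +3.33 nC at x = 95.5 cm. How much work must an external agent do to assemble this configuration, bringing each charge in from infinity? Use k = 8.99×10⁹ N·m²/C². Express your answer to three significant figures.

The work to assemble the configuration equals its total potential energy, U = Σ kqᵢqⱼ/rᵢⱼ over all pairs.
Pair separations: r₁₂ = 0.610 m, r₁₃ = 0.305 m, r₂₃ = 0.305 m.
U = (3.62×10⁻⁷) + (4.13×10⁻⁷) + (5.73×10⁻⁷) = 1.35×10⁻⁶ J.

1.35×10⁻⁶ J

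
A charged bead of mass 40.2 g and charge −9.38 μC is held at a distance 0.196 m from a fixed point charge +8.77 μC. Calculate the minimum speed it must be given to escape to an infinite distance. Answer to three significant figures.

To just escape, total mechanical energy must reach zero at infinity: ½mv²_min + U = 0, so ½mv²_min = −U = |kQq|/r.
|U| = |kQq|/r = (8.99×10⁹ N·m²/C²)(8.77×10⁻⁶)(9.38×10⁻⁶)/(0.196) = 3.77 J.
v_min = √(2|U|/m) = √(2·3.77/0.0402) = 13.7 m/s.

13.7 m/s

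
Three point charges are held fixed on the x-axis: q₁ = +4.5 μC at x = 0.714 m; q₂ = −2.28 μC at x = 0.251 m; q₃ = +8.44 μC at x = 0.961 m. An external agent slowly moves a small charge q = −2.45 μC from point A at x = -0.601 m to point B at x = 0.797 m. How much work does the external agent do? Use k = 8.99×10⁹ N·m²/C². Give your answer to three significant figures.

-2.10 J

For quasistatic motion the external work equals the change in potential energy: W_ext = qΔV = q(V_B − V_A).
At A: distances to the source charges are 1.31 m, 0.852 m, 1.56 m; V_A = Σ kqᵢ/rᵢ = 5.53×10⁴ V.
At B: distances to the source charges are 0.0830 m, 0.546 m, 0.164 m; V_B = Σ kqᵢ/rᵢ = 9.13×10⁵ V.
ΔV = V_B − V_A = 8.57×10⁵ V.
W_ext = qΔV = (-2.45×10⁻⁶ C)(8.57×10⁵ V) = -2.10 J.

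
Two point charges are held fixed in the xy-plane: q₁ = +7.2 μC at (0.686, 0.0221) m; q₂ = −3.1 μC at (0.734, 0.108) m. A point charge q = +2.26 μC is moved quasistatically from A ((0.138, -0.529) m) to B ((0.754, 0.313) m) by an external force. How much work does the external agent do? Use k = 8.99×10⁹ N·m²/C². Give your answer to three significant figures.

0.0679 J

For quasistatic motion the external work equals the change in potential energy: W_ext = qΔV = q(V_B − V_A).
At A: distances to the source charges are 0.777 m, 0.872 m; V_A = Σ kqᵢ/rᵢ = 5.13×10⁴ V.
At B: distances to the source charges are 0.299 m, 0.206 m; V_B = Σ kqᵢ/rᵢ = 8.14×10⁴ V.
ΔV = V_B − V_A = 3.00×10⁴ V.
W_ext = qΔV = (2.26×10⁻⁶ C)(3.00×10⁴ V) = 0.0679 J.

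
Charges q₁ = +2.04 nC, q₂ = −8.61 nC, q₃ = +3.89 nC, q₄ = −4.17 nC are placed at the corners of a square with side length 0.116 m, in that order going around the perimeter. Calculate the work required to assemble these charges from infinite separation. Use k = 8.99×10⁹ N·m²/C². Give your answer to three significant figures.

The assembly work is the sum of pairwise potential energies, U = Σ_{i<j} kqᵢqⱼ/rᵢⱼ.
The four side pairs have separation 0.116 m and the two diagonal pairs 0.164 m.
Summing all 6 pair terms gives U = -3.47×10⁻⁶ J.

-3.47×10⁻⁶ J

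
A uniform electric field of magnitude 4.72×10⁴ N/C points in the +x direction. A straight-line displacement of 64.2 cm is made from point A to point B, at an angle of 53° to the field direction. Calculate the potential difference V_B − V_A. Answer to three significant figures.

Only the component of displacement along E changes the potential: ΔV = −E·d·cosθ.
ΔV = −(4.72×10⁴ V/m)(0.642 m)cos53° = -1.82×10⁴ V.

-1.82×10⁴ V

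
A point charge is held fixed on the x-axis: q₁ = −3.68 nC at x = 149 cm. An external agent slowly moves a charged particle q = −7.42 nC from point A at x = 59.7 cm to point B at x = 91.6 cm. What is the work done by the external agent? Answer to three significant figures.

1.53×10⁻⁷ J

For quasistatic motion the external work equals the change in potential energy: W_ext = qΔV = q(V_B − V_A).
At A: distance to the source charge is 0.893 m; V_A = kq₁/r = -37.0 V.
At B: distance to the source charge is 0.574 m; V_B = kq₁/r = -57.6 V.
ΔV = V_B − V_A = -20.6 V.
W_ext = qΔV = (-7.42×10⁻⁹ C)(-20.6 V) = 1.53×10⁻⁷ J.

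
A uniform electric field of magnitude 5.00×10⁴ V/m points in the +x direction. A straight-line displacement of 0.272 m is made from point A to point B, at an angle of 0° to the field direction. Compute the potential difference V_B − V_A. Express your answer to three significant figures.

Only the component of displacement along E changes the potential: ΔV = −E·d·cosθ.
ΔV = −(5.00×10⁴ V/m)(0.272 m)cos0° = -1.36×10⁴ V.

-1.36×10⁴ V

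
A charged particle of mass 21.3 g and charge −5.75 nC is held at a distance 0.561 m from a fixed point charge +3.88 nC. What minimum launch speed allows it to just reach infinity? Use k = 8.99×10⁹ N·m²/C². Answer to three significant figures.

5.79×10⁻³ m/s

To just escape, total mechanical energy must reach zero at infinity: ½mv²_min + U = 0, so ½mv²_min = −U = |kQq|/r.
|U| = |kQq|/r = (8.99×10⁹ N·m²/C²)(3.88×10⁻⁹)(5.75×10⁻⁹)/(0.561) = 3.58×10⁻⁷ J.
v_min = √(2|U|/m) = √(2·3.58×10⁻⁷/0.0213) = 5.79×10⁻³ m/s.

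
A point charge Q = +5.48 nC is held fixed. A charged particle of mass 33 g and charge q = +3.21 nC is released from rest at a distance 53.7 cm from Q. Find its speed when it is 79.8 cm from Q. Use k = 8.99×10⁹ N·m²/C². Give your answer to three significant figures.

Only the electrostatic force acts, so mechanical energy is conserved: ½mv² = U₁ − U₂ = kQq(1/r₁ − 1/r₂).
U₁ − U₂ = (8.99×10⁹ N·m²/C²)(5.48×10⁻⁹ C)(3.21×10⁻⁹ C)(1/0.537 − 1/0.798) = 9.63×10⁻⁸ J.
v = √(2·9.63×10⁻⁸/0.0330) = 2.42×10⁻³ m/s.

2.42×10⁻³ m/s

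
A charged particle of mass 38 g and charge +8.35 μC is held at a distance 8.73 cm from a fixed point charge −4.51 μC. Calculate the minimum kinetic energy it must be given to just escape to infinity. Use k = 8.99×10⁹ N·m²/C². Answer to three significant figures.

To just escape, total mechanical energy must reach zero at infinity: ½mv²_min + U = 0, so ½mv²_min = −U = |kQq|/r.
|U| = |kQq|/r = (8.99×10⁹ N·m²/C²)(4.51×10⁻⁶)(8.35×10⁻⁶)/(0.0873) = 3.88 J.

3.88 J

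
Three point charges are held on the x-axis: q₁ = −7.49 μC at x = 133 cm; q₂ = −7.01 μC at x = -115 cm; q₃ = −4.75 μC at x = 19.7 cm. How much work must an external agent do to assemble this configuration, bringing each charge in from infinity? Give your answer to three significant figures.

The work to assemble the configuration equals its total potential energy, U = Σ kqᵢqⱼ/rᵢⱼ over all pairs.
Pair separations: r₁₂ = 2.48 m, r₁₃ = 1.13 m, r₂₃ = 1.35 m.
U = (0.190) + (0.282) + (0.222) = 0.695 J.

0.695 J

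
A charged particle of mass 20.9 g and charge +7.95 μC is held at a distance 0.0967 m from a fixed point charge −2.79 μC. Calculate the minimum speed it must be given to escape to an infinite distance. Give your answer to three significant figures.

To just escape, total mechanical energy must reach zero at infinity: ½mv²_min + U = 0, so ½mv²_min = −U = |kQq|/r.
|U| = |kQq|/r = (8.99×10⁹ N·m²/C²)(2.79×10⁻⁶)(7.95×10⁻⁶)/(0.0967) = 2.06 J.
v_min = √(2|U|/m) = √(2·2.06/0.0209) = 14.0 m/s.

14.0 m/s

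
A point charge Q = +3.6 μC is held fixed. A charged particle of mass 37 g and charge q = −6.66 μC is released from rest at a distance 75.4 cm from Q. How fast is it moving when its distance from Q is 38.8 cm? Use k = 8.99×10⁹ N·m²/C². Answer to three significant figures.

Only the electrostatic force acts, so mechanical energy is conserved: ½mv² = U₁ − U₂ = kQq(1/r₁ − 1/r₂).
U₁ − U₂ = (8.99×10⁹ N·m²/C²)(3.60×10⁻⁶ C)(-6.66×10⁻⁶ C)(1/0.754 − 1/0.388) = 0.270 J.
v = √(2·0.270/0.0370) = 3.82 m/s.

3.82 m/s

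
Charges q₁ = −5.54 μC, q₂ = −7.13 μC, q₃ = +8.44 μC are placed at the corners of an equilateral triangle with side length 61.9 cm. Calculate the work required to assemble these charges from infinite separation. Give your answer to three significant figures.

-0.979 J

The work to assemble the configuration equals its total potential energy, U = Σ kqᵢqⱼ/rᵢⱼ over all pairs.
All three pair separations equal the side length, 0.619 m.
U = (0.574) + (-0.679) + (-0.874) = -0.979 J.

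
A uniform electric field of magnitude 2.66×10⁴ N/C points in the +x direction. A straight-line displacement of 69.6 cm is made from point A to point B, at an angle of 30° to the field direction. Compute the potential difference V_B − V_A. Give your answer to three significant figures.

Only the component of displacement along E changes the potential: ΔV = −E·d·cosθ.
ΔV = −(2.66×10⁴ V/m)(0.696 m)cos30° = -1.60×10⁴ V.

-1.60×10⁴ V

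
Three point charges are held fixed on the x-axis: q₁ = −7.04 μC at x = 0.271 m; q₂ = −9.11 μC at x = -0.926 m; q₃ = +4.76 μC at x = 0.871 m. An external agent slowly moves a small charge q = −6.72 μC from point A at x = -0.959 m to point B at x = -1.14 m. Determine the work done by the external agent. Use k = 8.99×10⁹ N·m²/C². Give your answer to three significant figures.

-14.1 J

For quasistatic motion the external work equals the change in potential energy: W_ext = qΔV = q(V_B − V_A).
At A: distances to the source charges are 1.23 m, 0.0330 m, 1.83 m; V_A = Σ kqᵢ/rᵢ = -2.51×10⁶ V.
At B: distances to the source charges are 1.41 m, 0.214 m, 2.01 m; V_B = Σ kqᵢ/rᵢ = -4.06×10⁵ V.
ΔV = V_B − V_A = 2.10×10⁶ V.
W_ext = qΔV = (-6.72×10⁻⁶ C)(2.10×10⁶ V) = -14.1 J.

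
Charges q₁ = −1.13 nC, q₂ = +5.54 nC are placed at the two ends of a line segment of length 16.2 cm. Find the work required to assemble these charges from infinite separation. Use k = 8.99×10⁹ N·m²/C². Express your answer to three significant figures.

The work to assemble the configuration equals its total potential energy, U = Σ kqᵢqⱼ/rᵢⱼ over all pairs.
The separation is r = 0.162 m.
U = (-3.47×10⁻⁷) = -3.47×10⁻⁷ J.

-3.47×10⁻⁷ J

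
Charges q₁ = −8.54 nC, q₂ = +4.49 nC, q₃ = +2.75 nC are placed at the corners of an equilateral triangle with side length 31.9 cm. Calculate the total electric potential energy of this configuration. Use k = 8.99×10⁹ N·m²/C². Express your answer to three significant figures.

The work to assemble the configuration equals its total potential energy, U = Σ kqᵢqⱼ/rᵢⱼ over all pairs.
All three pair separations equal the side length, 0.319 m.
U = (-1.08×10⁻⁶) + (-6.62×10⁻⁷) + (3.48×10⁻⁷) = -1.39×10⁻⁶ J.

-1.39×10⁻⁶ J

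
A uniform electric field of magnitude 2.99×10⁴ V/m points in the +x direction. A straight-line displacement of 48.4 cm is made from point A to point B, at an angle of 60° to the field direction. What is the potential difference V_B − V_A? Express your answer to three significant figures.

-7240 V

Only the component of displacement along E changes the potential: ΔV = −E·d·cosθ.
ΔV = −(2.99×10⁴ V/m)(0.484 m)cos60° = -7240 V.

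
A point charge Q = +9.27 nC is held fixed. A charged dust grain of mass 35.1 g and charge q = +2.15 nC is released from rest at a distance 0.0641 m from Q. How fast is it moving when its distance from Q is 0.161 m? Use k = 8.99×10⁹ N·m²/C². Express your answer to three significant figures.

Only the electrostatic force acts, so mechanical energy is conserved: ½mv² = U₁ − U₂ = kQq(1/r₁ − 1/r₂).
U₁ − U₂ = (8.99×10⁹ N·m²/C²)(9.27×10⁻⁹ C)(2.15×10⁻⁹ C)(1/0.0641 − 1/0.161) = 1.68×10⁻⁶ J.
v = √(2·1.68×10⁻⁶/0.0351) = 9.79×10⁻³ m/s.

9.79×10⁻³ m/s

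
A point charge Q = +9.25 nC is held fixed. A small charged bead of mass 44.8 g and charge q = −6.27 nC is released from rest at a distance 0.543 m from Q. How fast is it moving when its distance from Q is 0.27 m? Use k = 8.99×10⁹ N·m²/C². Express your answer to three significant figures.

6.58×10⁻³ m/s

Only the electrostatic force acts, so mechanical energy is conserved: ½mv² = U₁ − U₂ = kQq(1/r₁ − 1/r₂).
U₁ − U₂ = (8.99×10⁹ N·m²/C²)(9.25×10⁻⁹ C)(-6.27×10⁻⁹ C)(1/0.543 − 1/0.270) = 9.71×10⁻⁷ J.
v = √(2·9.71×10⁻⁷/0.0448) = 6.58×10⁻³ m/s.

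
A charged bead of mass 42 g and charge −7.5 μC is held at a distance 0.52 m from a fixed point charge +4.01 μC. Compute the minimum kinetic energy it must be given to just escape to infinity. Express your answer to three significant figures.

To just escape, total mechanical energy must reach zero at infinity: ½mv²_min + U = 0, so ½mv²_min = −U = |kQq|/r.
|U| = |kQq|/r = (8.99×10⁹ N·m²/C²)(4.01×10⁻⁶)(7.50×10⁻⁶)/(0.520) = 0.520 J.

0.520 J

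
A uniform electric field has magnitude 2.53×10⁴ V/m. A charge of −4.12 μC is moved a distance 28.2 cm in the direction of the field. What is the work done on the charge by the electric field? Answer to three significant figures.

The potential change for a displacement 28.2 cm in the direction of the field is ΔV = −Ed = -7130 V.
W_field = −qΔV = -0.0294 J.

-0.0294 J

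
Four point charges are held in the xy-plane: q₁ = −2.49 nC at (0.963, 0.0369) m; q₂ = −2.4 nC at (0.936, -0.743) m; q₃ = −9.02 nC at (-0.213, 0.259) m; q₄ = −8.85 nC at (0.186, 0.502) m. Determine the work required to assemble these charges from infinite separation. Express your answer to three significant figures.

The assembly work is the sum of pairwise potential energies, U = Σ_{i<j} kqᵢqⱼ/rᵢⱼ.
Pair separations: r₁₂ = 0.780 m, r₁₃ = 1.20 m, r₁₄ = 0.906 m, r₂₃ = 1.52 m, r₂₄ = 1.45 m, r₃₄ = 0.467 m.
Summing all 6 pair terms gives U = 2.25×10⁻⁶ J.

2.25×10⁻⁶ J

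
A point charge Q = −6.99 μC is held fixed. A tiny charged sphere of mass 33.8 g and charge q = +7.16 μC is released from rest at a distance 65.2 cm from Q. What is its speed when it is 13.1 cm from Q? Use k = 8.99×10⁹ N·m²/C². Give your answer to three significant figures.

12.7 m/s

Only the electrostatic force acts, so mechanical energy is conserved: ½mv² = U₁ − U₂ = kQq(1/r₁ − 1/r₂).
U₁ − U₂ = (8.99×10⁹ N·m²/C²)(-6.99×10⁻⁶ C)(7.16×10⁻⁶ C)(1/0.652 − 1/0.131) = 2.74 J.
v = √(2·2.74/0.0338) = 12.7 m/s.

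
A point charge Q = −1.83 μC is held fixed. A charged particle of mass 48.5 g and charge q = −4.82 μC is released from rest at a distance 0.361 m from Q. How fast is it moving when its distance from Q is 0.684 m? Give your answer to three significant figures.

Only the electrostatic force acts, so mechanical energy is conserved: ½mv² = U₁ − U₂ = kQq(1/r₁ − 1/r₂).
U₁ − U₂ = (8.99×10⁹ N·m²/C²)(-1.83×10⁻⁶ C)(-4.82×10⁻⁶ C)(1/0.361 − 1/0.684) = 0.104 J.
v = √(2·0.104/0.0485) = 2.07 m/s.

2.07 m/s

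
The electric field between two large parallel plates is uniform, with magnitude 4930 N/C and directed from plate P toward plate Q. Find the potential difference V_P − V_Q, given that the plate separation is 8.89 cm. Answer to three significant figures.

In a uniform field, potential decreases in the direction of E: ΔV = −E·d for a displacement d parallel to E.
Going from Q to P is a displacement of 8.89 cm opposite to the field, so V_P − V_Q = +Ed = 438 V.

438 V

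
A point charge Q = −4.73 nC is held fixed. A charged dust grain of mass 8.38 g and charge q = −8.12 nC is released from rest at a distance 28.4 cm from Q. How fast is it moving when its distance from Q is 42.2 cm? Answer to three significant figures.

Only the electrostatic force acts, so mechanical energy is conserved: ½mv² = U₁ − U₂ = kQq(1/r₁ − 1/r₂).
U₁ − U₂ = (8.99×10⁹ N·m²/C²)(-4.73×10⁻⁹ C)(-8.12×10⁻⁹ C)(1/0.284 − 1/0.422) = 3.98×10⁻⁷ J.
v = √(2·3.98×10⁻⁷/8.38×10⁻³) = 9.74×10⁻³ m/s.

9.74×10⁻³ m/s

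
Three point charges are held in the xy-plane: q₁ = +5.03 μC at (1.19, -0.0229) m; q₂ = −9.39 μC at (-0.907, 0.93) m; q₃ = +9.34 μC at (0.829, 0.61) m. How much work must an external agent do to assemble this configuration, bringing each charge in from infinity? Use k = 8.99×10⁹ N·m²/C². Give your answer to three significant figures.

The assembly work is the sum of pairwise potential energies, U = Σ_{i<j} kqᵢqⱼ/rᵢⱼ.
Pair separations: r₁₂ = 2.30 m, r₁₃ = 0.729 m, r₂₃ = 1.77 m.
U = (-0.184) + (0.580) + (-0.447) = -0.0513 J.

-0.0513 J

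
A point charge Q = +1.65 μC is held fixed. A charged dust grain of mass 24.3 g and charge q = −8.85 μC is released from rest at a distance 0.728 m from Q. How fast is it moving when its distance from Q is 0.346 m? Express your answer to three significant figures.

Only the electrostatic force acts, so mechanical energy is conserved: ½mv² = U₁ − U₂ = kQq(1/r₁ − 1/r₂).
U₁ − U₂ = (8.99×10⁹ N·m²/C²)(1.65×10⁻⁶ C)(-8.85×10⁻⁶ C)(1/0.728 − 1/0.346) = 0.199 J.
v = √(2·0.199/0.0243) = 4.05 m/s.

4.05 m/s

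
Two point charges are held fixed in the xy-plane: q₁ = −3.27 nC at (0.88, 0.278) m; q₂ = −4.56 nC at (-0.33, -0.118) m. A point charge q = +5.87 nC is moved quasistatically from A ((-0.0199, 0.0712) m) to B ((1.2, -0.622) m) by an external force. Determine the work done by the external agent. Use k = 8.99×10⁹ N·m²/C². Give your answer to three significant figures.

5.19×10⁻⁷ J

For quasistatic motion the external work equals the change in potential energy: W_ext = qΔV = q(V_B − V_A).
At A: distances to the source charges are 0.923 m, 0.363 m; V_A = Σ kqᵢ/rᵢ = -145 V.
At B: distances to the source charges are 0.955 m, 1.61 m; V_B = Σ kqᵢ/rᵢ = -56.2 V.
ΔV = V_B − V_A = 88.5 V.
W_ext = qΔV = (5.87×10⁻⁹ C)(88.5 V) = 5.19×10⁻⁷ J.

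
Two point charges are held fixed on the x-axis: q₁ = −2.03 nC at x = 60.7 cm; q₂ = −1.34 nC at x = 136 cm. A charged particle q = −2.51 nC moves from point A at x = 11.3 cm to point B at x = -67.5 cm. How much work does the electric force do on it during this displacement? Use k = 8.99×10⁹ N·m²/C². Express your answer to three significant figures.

6.64×10⁻⁸ J

The work done by the electric force is W_field = −ΔU = −q(V_B − V_A) = q(V_A − V_B).
At A: distances to the source charges are 0.494 m, 1.25 m; V_A = Σ kqᵢ/rᵢ = -46.6 V.
At B: distances to the source charges are 1.28 m, 2.04 m; V_B = Σ kqᵢ/rᵢ = -20.2 V.
ΔV = V_B − V_A = 26.4 V.
W_field = −qΔV = −(-2.51×10⁻⁹ C)(26.4 V) = 6.64×10⁻⁸ J.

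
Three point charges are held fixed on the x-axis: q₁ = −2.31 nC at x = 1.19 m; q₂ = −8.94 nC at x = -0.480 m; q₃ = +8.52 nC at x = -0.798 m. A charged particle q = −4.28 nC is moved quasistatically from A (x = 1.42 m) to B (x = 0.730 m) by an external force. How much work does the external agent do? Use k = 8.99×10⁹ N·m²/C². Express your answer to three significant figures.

For quasistatic motion the external work equals the change in potential energy: W_ext = qΔV = q(V_B − V_A).
At A: distances to the source charges are 0.230 m, 1.90 m, 2.22 m; V_A = Σ kqᵢ/rᵢ = -98.1 V.
At B: distances to the source charges are 0.460 m, 1.21 m, 1.53 m; V_B = Σ kqᵢ/rᵢ = -61.4 V.
ΔV = V_B − V_A = 36.6 V.
W_ext = qΔV = (-4.28×10⁻⁹ C)(36.6 V) = -1.57×10⁻⁷ J.

-1.57×10⁻⁷ J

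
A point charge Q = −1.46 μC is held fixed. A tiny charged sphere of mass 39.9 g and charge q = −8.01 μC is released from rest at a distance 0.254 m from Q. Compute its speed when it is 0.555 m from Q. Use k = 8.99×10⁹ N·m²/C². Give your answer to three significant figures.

Only the electrostatic force acts, so mechanical energy is conserved: ½mv² = U₁ − U₂ = kQq(1/r₁ − 1/r₂).
U₁ − U₂ = (8.99×10⁹ N·m²/C²)(-1.46×10⁻⁶ C)(-8.01×10⁻⁶ C)(1/0.254 − 1/0.555) = 0.224 J.
v = √(2·0.224/0.0399) = 3.35 m/s.

3.35 m/s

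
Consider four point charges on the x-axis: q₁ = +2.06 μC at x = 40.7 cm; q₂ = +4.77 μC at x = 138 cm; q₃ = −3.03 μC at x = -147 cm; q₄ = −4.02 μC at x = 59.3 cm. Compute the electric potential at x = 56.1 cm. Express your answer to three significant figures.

-9.70×10⁵ V

The total potential is the scalar sum of each charge's contribution, V = Σ kqᵢ/rᵢ.
Distances from the field point to each charge: r₁ = 0.154 m, r₂ = 0.819 m, r₃ = 2.03 m, r₄ = 0.0320 m.
V = k[(2.06×10⁻⁶)/(0.154) + (4.77×10⁻⁶)/(0.819) + (-3.03×10⁻⁶)/(2.03) + (-4.02×10⁻⁶)/(0.0320)] = -9.70×10⁵ V.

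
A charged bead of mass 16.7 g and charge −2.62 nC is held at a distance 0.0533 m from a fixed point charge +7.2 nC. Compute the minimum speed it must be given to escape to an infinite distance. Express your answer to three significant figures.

To just escape, total mechanical energy must reach zero at infinity: ½mv²_min + U = 0, so ½mv²_min = −U = |kQq|/r.
|U| = |kQq|/r = (8.99×10⁹ N·m²/C²)(7.20×10⁻⁹)(2.62×10⁻⁹)/(0.0533) = 3.18×10⁻⁶ J.
v_min = √(2|U|/m) = √(2·3.18×10⁻⁶/0.0167) = 0.0195 m/s.

0.0195 m/s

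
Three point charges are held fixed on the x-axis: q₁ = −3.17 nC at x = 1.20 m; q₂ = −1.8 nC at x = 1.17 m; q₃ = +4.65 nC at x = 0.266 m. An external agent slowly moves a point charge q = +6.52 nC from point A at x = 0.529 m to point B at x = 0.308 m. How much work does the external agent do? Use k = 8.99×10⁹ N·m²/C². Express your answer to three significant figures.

For quasistatic motion the external work equals the change in potential energy: W_ext = qΔV = q(V_B − V_A).
At A: distances to the source charges are 0.671 m, 0.641 m, 0.263 m; V_A = Σ kqᵢ/rᵢ = 91.2 V.
At B: distances to the source charges are 0.892 m, 0.862 m, 0.0420 m; V_B = Σ kqᵢ/rᵢ = 945 V.
ΔV = V_B − V_A = 853 V.
W_ext = qΔV = (6.52×10⁻⁹ C)(853 V) = 5.56×10⁻⁶ J.

5.56×10⁻⁶ J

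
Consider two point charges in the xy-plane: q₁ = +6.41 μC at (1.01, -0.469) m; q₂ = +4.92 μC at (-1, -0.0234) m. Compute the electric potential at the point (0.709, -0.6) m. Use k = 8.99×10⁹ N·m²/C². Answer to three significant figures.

The total potential is the scalar sum of each charge's contribution, V = Σ kqᵢ/rᵢ.
Distances from the field point to each charge: r₁ = 0.328 m, r₂ = 1.80 m.
V = k[(6.41×10⁻⁶)/(0.328) + (4.92×10⁻⁶)/(1.80)] = 2.00×10⁵ V.

2.00×10⁵ V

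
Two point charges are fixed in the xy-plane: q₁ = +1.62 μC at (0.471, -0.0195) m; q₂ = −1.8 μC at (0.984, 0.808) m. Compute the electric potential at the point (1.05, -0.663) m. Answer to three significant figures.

5830 V

The total potential is the scalar sum of each charge's contribution, V = Σ kqᵢ/rᵢ.
Distances from the field point to each charge: r₁ = 0.866 m, r₂ = 1.47 m.
V = k[(1.62×10⁻⁶)/(0.866) + (-1.80×10⁻⁶)/(1.47)] = 5830 V.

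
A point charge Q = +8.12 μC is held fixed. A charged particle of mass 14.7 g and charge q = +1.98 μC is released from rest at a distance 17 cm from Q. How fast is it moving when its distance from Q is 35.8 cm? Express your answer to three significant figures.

7.79 m/s

Only the electrostatic force acts, so mechanical energy is conserved: ½mv² = U₁ − U₂ = kQq(1/r₁ − 1/r₂).
U₁ − U₂ = (8.99×10⁹ N·m²/C²)(8.12×10⁻⁶ C)(1.98×10⁻⁶ C)(1/0.170 − 1/0.358) = 0.446 J.
v = √(2·0.446/0.0147) = 7.79 m/s.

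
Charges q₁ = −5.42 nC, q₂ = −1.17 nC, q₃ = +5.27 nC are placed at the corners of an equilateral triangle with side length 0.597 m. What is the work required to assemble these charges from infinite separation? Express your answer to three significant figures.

-4.27×10⁻⁷ J

The work to assemble the configuration equals its total potential energy, U = Σ kqᵢqⱼ/rᵢⱼ over all pairs.
All three pair separations equal the side length, 0.597 m.
U = (9.55×10⁻⁸) + (-4.30×10⁻⁷) + (-9.28×10⁻⁸) = -4.27×10⁻⁷ J.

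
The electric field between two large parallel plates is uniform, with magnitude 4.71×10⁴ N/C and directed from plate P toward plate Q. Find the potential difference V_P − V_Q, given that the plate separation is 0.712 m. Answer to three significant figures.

In a uniform field, potential decreases in the direction of E: ΔV = −E·d for a displacement d parallel to E.
Going from Q to P is a displacement of 0.712 m opposite to the field, so V_P − V_Q = +Ed = 3.35×10⁴ V.

3.35×10⁴ V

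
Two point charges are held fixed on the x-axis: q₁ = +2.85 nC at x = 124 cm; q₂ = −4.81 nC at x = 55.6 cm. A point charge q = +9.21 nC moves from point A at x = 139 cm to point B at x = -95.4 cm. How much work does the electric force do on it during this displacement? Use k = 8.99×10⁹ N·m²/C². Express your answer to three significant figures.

1.25×10⁻⁶ J

The work done by the electric force is W_field = −ΔU = −q(V_B − V_A) = q(V_A − V_B).
At A: distances to the source charges are 0.150 m, 0.834 m; V_A = Σ kqᵢ/rᵢ = 119 V.
At B: distances to the source charges are 2.19 m, 1.51 m; V_B = Σ kqᵢ/rᵢ = -17.0 V.
ΔV = V_B − V_A = -136 V.
W_field = −qΔV = −(9.21×10⁻⁹ C)(-136 V) = 1.25×10⁻⁶ J.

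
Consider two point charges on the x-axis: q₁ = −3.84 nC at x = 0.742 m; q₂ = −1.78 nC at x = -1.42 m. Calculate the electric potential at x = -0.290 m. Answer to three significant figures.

-47.6 V

Electric potential is a scalar, so the contributions from each charge add algebraically: V = Σ kqᵢ/rᵢ.
Distances from the field point to each charge: r₁ = 1.03 m, r₂ = 1.13 m.
V = k[(-3.84×10⁻⁹)/(1.03) + (-1.78×10⁻⁹)/(1.13)] = -47.6 V.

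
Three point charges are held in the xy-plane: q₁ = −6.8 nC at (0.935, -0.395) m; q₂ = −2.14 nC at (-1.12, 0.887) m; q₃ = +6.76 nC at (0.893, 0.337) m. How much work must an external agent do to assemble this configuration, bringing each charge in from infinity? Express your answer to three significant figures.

-5.72×10⁻⁷ J

The work to assemble the configuration equals its total potential energy, U = Σ kqᵢqⱼ/rᵢⱼ over all pairs.
Pair separations: r₁₂ = 2.42 m, r₁₃ = 0.733 m, r₂₃ = 2.09 m.
U = (5.40×10⁻⁸) + (-5.64×10⁻⁷) + (-6.23×10⁻⁸) = -5.72×10⁻⁷ J.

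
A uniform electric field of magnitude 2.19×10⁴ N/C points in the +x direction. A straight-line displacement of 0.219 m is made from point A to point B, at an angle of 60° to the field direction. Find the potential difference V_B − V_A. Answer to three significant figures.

-2400 V

Only the component of displacement along E changes the potential: ΔV = −E·d·cosθ.
ΔV = −(2.19×10⁴ V/m)(0.219 m)cos60° = -2400 V.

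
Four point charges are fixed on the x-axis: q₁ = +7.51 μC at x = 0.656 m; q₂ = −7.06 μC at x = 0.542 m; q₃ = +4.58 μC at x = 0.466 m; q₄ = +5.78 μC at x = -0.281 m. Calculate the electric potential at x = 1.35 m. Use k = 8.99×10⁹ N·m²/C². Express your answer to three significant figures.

Electric potential is a scalar, so the contributions from each charge add algebraically: V = Σ kqᵢ/rᵢ.
Distances from the field point to each charge: r₁ = 0.694 m, r₂ = 0.808 m, r₃ = 0.884 m, r₄ = 1.63 m.
V = k[(7.51×10⁻⁶)/(0.694) + (-7.06×10⁻⁶)/(0.808) + (4.58×10⁻⁶)/(0.884) + (5.78×10⁻⁶)/(1.63)] = 9.72×10⁴ V.

9.72×10⁴ V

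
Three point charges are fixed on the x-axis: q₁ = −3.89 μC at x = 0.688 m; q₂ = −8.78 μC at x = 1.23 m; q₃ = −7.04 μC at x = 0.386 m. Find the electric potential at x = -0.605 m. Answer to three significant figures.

-1.34×10⁵ V

The total potential is the scalar sum of each charge's contribution, V = Σ kqᵢ/rᵢ.
Distances from the field point to each charge: r₁ = 1.29 m, r₂ = 1.83 m, r₃ = 0.991 m.
V = k[(-3.89×10⁻⁶)/(1.29) + (-8.78×10⁻⁶)/(1.83) + (-7.04×10⁻⁶)/(0.991)] = -1.34×10⁵ V.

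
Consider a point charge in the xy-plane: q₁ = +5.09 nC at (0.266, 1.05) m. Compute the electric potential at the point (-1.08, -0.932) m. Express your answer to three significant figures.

The total potential is the scalar sum of each charge's contribution, V = Σ kqᵢ/rᵢ.
Distances from the field point to each charge: r₁ = 2.40 m.
V = k[(5.09×10⁻⁹)/(2.40)] = 19.1 V.

19.1 V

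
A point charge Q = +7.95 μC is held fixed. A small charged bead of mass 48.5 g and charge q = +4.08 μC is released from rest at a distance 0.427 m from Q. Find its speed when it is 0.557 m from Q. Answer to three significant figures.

2.56 m/s

Only the electrostatic force acts, so mechanical energy is conserved: ½mv² = U₁ − U₂ = kQq(1/r₁ − 1/r₂).
U₁ − U₂ = (8.99×10⁹ N·m²/C²)(7.95×10⁻⁶ C)(4.08×10⁻⁶ C)(1/0.427 − 1/0.557) = 0.159 J.
v = √(2·0.159/0.0485) = 2.56 m/s.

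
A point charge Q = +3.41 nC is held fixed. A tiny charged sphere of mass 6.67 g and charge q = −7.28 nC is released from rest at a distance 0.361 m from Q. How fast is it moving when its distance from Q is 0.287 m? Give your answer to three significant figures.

6.91×10⁻³ m/s

Only the electrostatic force acts, so mechanical energy is conserved: ½mv² = U₁ − U₂ = kQq(1/r₁ − 1/r₂).
U₁ − U₂ = (8.99×10⁹ N·m²/C²)(3.41×10⁻⁹ C)(-7.28×10⁻⁹ C)(1/0.361 − 1/0.287) = 1.59×10⁻⁷ J.
v = √(2·1.59×10⁻⁷/6.67×10⁻³) = 6.91×10⁻³ m/s.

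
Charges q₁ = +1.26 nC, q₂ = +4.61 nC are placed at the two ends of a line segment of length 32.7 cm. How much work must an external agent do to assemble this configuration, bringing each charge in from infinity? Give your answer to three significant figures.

1.60×10⁻⁷ J

The work to assemble the configuration equals its total potential energy, U = Σ kqᵢqⱼ/rᵢⱼ over all pairs.
The separation is r = 0.327 m.
U = (1.60×10⁻⁷) = 1.60×10⁻⁷ J.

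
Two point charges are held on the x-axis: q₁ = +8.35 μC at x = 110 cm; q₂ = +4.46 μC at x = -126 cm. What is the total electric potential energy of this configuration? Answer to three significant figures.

The work to assemble the configuration equals its total potential energy, U = Σ kqᵢqⱼ/rᵢⱼ over all pairs.
Pair separations: r₁₂ = 2.36 m.
U = (0.142) = 0.142 J.

0.142 J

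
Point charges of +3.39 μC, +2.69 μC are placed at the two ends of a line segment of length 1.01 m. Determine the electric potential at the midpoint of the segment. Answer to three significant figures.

Electric potential is a scalar, so the contributions from each charge add algebraically: V = Σ kqᵢ/rᵢ.
Each charge is 0.505 m from the midpoint.
V = k[(3.39×10⁻⁶)/(0.505) + (2.69×10⁻⁶)/(0.505)] = 1.08×10⁵ V.

1.08×10⁵ V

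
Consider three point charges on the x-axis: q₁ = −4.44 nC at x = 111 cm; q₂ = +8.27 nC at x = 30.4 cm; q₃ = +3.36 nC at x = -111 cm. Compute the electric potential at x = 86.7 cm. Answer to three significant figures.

-16.9 V

Electric potential is a scalar, so the contributions from each charge add algebraically: V = Σ kqᵢ/rᵢ.
Distances from the field point to each charge: r₁ = 0.243 m, r₂ = 0.563 m, r₃ = 1.98 m.
V = k[(-4.44×10⁻⁹)/(0.243) + (8.27×10⁻⁹)/(0.563) + (3.36×10⁻⁹)/(1.98)] = -16.9 V.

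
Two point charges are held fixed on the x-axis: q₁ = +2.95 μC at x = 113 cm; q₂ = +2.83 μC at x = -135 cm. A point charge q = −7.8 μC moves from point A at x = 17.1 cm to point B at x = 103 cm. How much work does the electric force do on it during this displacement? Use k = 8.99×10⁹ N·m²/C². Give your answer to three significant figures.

1.81 J

The work done by the electric force is W_field = −ΔU = −q(V_B − V_A) = q(V_A − V_B).
At A: distances to the source charges are 0.959 m, 1.52 m; V_A = Σ kqᵢ/rᵢ = 4.44×10⁴ V.
At B: distances to the source charges are 0.100 m, 2.38 m; V_B = Σ kqᵢ/rᵢ = 2.76×10⁵ V.
ΔV = V_B − V_A = 2.32×10⁵ V.
W_field = −qΔV = −(-7.80×10⁻⁶ C)(2.32×10⁵ V) = 1.81 J.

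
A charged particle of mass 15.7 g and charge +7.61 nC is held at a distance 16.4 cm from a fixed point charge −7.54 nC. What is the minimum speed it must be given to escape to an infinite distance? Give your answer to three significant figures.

To just escape, total mechanical energy must reach zero at infinity: ½mv²_min + U = 0, so ½mv²_min = −U = |kQq|/r.
|U| = |kQq|/r = (8.99×10⁹ N·m²/C²)(7.54×10⁻⁹)(7.61×10⁻⁹)/(0.164) = 3.15×10⁻⁶ J.
v_min = √(2|U|/m) = √(2·3.15×10⁻⁶/0.0157) = 0.0200 m/s.

0.0200 m/s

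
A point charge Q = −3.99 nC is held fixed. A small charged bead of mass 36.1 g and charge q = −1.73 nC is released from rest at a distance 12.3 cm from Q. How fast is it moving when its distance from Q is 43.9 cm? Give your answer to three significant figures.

4.49×10⁻³ m/s

Only the electrostatic force acts, so mechanical energy is conserved: ½mv² = U₁ − U₂ = kQq(1/r₁ − 1/r₂).
U₁ − U₂ = (8.99×10⁹ N·m²/C²)(-3.99×10⁻⁹ C)(-1.73×10⁻⁹ C)(1/0.123 − 1/0.439) = 3.63×10⁻⁷ J.
v = √(2·3.63×10⁻⁷/0.0361) = 4.49×10⁻³ m/s.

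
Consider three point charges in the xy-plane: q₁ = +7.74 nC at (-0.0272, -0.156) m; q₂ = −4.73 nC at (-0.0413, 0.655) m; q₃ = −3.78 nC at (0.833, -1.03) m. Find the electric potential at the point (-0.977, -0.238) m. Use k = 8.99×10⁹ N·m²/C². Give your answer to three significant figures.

22.9 V

The total potential is the scalar sum of each charge's contribution, V = Σ kqᵢ/rᵢ.
Distances from the field point to each charge: r₁ = 0.953 m, r₂ = 1.29 m, r₃ = 1.98 m.
V = k[(7.74×10⁻⁹)/(0.953) + (-4.73×10⁻⁹)/(1.29) + (-3.78×10⁻⁹)/(1.98)] = 22.9 V.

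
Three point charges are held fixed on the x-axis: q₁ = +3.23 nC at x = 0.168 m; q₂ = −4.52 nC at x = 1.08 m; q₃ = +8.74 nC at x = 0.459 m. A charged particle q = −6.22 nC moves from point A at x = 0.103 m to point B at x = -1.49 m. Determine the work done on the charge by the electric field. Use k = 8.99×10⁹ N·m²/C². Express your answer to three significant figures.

-3.63×10⁻⁶ J

The work done by the electric force is W_field = −ΔU = −q(V_B − V_A) = q(V_A − V_B).
At A: distances to the source charges are 0.0650 m, 0.977 m, 0.356 m; V_A = Σ kqᵢ/rᵢ = 626 V.
At B: distances to the source charges are 1.66 m, 2.57 m, 1.95 m; V_B = Σ kqᵢ/rᵢ = 42.0 V.
ΔV = V_B − V_A = -584 V.
W_field = −qΔV = −(-6.22×10⁻⁹ C)(-584 V) = -3.63×10⁻⁶ J.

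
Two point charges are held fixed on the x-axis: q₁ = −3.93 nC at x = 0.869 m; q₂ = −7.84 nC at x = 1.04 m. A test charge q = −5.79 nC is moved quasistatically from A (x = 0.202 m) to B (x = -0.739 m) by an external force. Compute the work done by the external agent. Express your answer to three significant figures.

For quasistatic motion the external work equals the change in potential energy: W_ext = qΔV = q(V_B − V_A).
At A: distances to the source charges are 0.667 m, 0.838 m; V_A = Σ kqᵢ/rᵢ = -137 V.
At B: distances to the source charges are 1.61 m, 1.78 m; V_B = Σ kqᵢ/rᵢ = -61.6 V.
ΔV = V_B − V_A = 75.5 V.
W_ext = qΔV = (-5.79×10⁻⁹ C)(75.5 V) = -4.37×10⁻⁷ J.

-4.37×10⁻⁷ J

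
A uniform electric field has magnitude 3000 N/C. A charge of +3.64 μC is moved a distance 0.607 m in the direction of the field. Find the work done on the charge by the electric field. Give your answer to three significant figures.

The potential change for a displacement 0.607 m in the direction of the field is ΔV = −Ed = -1820 V.
W_field = −qΔV = 6.63×10⁻³ J.

6.63×10⁻³ J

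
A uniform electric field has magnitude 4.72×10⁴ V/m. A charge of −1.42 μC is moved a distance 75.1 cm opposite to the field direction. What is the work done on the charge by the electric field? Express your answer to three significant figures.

The potential change for a displacement 75.1 cm opposite to the field direction is ΔV = +Ed = 3.54×10⁴ V.
W_field = −qΔV = 0.0503 J.

0.0503 J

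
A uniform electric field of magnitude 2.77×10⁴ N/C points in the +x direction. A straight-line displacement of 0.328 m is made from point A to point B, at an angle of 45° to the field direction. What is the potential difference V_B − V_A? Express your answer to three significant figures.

-6420 V

Only the component of displacement along E changes the potential: ΔV = −E·d·cosθ.
ΔV = −(2.77×10⁴ V/m)(0.328 m)cos45° = -6420 V.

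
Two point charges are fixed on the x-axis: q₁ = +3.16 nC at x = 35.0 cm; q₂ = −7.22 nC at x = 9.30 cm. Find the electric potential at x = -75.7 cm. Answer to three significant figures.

Electric potential is a scalar, so the contributions from each charge add algebraically: V = Σ kqᵢ/rᵢ.
Distances from the field point to each charge: r₁ = 1.11 m, r₂ = 0.850 m.
V = k[(3.16×10⁻⁹)/(1.11) + (-7.22×10⁻⁹)/(0.850)] = -50.7 V.

-50.7 V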